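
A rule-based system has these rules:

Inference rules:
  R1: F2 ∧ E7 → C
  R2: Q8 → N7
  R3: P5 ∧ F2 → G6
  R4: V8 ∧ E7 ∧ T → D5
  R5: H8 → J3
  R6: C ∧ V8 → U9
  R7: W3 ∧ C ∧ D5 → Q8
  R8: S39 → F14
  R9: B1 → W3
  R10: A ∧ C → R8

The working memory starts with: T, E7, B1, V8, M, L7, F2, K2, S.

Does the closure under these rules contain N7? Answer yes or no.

yes

[1] R1 [F2 ∧ E7 → C]; R4 [V8 ∧ E7 ∧ T → D5]; R9 [B1 → W3]. ⇒ new: C, D5, W3.
[2] R6 [C ∧ V8 → U9]; R7 [W3 ∧ C ∧ D5 → Q8]. ⇒ new: U9, Q8.
[3] R2 [Q8 → N7]. ⇒ new: N7.
N7 appears in round 3, so it is derivable.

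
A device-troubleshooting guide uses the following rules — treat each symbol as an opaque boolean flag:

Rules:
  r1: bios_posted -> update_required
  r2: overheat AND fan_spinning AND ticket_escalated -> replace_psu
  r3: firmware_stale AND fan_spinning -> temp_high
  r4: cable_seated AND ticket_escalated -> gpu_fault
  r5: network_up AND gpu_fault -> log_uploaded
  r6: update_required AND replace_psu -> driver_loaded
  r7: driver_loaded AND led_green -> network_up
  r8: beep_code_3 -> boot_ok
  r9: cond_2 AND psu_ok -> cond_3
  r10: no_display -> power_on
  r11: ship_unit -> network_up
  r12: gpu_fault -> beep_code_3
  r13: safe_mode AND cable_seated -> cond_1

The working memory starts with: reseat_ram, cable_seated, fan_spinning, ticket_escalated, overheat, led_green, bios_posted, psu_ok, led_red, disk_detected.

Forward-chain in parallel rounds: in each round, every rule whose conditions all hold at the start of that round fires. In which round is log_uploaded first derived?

Round 1: r1 [bios_posted -> update_required]; r2 [overheat AND fan_spinning AND ticket_escalated -> replace_psu]; r4 [cable_seated AND ticket_escalated -> gpu_fault]. Adds update_required, replace_psu, gpu_fault.
Round 2: r6 [update_required AND replace_psu -> driver_loaded]; r12 [gpu_fault -> beep_code_3]. Adds driver_loaded, beep_code_3.
Round 3: r7 [driver_loaded AND led_green -> network_up]; r8 [beep_code_3 -> boot_ok]. Adds network_up, boot_ok.
Round 4: r5 [network_up AND gpu_fault -> log_uploaded]. Adds log_uploaded.
log_uploaded first appears in round 4.

4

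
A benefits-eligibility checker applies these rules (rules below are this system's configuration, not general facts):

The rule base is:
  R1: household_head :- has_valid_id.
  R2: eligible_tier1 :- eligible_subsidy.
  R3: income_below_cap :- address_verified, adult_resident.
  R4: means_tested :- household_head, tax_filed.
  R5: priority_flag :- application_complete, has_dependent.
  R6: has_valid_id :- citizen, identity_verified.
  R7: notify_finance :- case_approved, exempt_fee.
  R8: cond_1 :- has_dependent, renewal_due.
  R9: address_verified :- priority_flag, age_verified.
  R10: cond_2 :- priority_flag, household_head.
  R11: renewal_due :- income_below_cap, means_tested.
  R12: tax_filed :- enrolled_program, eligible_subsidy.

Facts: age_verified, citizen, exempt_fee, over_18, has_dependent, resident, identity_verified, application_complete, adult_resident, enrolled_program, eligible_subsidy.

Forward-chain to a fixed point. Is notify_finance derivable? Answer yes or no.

no

Round 1: R2 [eligible_tier1 :- eligible_subsidy.]; R5 [priority_flag :- application_complete, has_dependent.]; R6 [has_valid_id :- citizen, identity_verified.]; R12 [tax_filed :- enrolled_program, eligible_subsidy.]. New: eligible_tier1, priority_flag, has_valid_id, tax_filed.
Round 2: R1 [household_head :- has_valid_id.]; R9 [address_verified :- priority_flag, age_verified.]. New: household_head, address_verified.
Round 3: R3 [income_below_cap :- address_verified, adult_resident.]; R4 [means_tested :- household_head, tax_filed.]; R10 [cond_2 :- priority_flag, household_head.]. New: income_below_cap, means_tested, cond_2.
Round 4: R11 [renewal_due :- income_below_cap, means_tested.]. New: renewal_due.
Round 5: R8 [cond_1 :- has_dependent, renewal_due.]. New: cond_1.
Fixed point reached. notify_finance is concluded only by R7; R7 needs case_approved (never derived).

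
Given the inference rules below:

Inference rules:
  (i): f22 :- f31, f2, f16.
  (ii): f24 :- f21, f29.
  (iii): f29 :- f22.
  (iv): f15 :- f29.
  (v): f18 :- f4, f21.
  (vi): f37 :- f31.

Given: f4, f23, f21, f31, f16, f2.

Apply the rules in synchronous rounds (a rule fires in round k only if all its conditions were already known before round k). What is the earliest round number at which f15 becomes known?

Round 1: (i) [f22 :- f31, f2, f16.]; (v) [f18 :- f4, f21.]; (vi) [f37 :- f31.]. Adds f22, f18, f37.
Round 2: (iii) [f29 :- f22.]. Adds f29.
Round 3: (ii) [f24 :- f21, f29.]; (iv) [f15 :- f29.]. Adds f24, f15.
f15 first appears in round 3.

3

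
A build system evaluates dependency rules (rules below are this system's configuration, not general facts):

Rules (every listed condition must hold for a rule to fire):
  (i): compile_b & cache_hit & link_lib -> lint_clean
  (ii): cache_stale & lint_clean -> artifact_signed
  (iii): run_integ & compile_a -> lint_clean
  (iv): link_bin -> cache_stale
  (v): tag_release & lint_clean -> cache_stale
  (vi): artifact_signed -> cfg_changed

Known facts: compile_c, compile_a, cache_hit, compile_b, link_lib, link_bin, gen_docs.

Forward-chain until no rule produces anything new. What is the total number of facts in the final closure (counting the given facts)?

11

Round 1 — (i), (iv), derive lint_clean, cache_stale.
Round 2 — (ii), derive artifact_signed.
Round 3 — (vi), derive cfg_changed.
Closure: {artifact_signed, cache_hit, cache_stale, cfg_changed, compile_a, compile_b, compile_c, gen_docs, link_bin, link_lib, lint_clean} — 11 facts.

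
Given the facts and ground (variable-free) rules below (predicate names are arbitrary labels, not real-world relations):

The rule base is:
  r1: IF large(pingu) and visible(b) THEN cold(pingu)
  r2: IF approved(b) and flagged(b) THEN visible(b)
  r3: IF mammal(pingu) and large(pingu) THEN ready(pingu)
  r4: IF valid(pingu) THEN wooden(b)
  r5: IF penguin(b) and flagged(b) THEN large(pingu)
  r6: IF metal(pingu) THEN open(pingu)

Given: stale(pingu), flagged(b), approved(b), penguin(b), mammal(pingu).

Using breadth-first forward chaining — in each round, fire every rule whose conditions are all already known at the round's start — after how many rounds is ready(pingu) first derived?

Round 1 — r2, r5, derive visible(b), large(pingu).
Round 2 — r1, r3, derive cold(pingu), ready(pingu).
ready(pingu) first appears in round 2.

2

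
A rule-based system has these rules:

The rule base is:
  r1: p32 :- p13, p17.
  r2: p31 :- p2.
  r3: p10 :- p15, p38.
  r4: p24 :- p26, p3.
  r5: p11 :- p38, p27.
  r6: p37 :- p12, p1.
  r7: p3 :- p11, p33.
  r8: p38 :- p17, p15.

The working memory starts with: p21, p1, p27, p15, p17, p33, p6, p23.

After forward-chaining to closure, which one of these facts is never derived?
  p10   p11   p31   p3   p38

Round 1: r8 [p38 :- p17, p15.]. Adds p38.
Round 2: r3 [p10 :- p15, p38.]; r5 [p11 :- p38, p27.]. Adds p10, p11.
Round 3: r7 [p3 :- p11, p33.]. Adds p3.
Derived: p10 (round 2), p3 (round 3), p38 (round 1), p11 (round 2). p31 never appears in any round.

p31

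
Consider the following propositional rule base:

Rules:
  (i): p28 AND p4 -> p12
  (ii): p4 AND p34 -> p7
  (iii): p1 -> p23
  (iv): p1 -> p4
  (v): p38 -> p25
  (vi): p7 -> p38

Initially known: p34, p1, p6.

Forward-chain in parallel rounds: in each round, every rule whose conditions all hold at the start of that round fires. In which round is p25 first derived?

Round 1: (iii) [p1 -> p23]; (iv) [p1 -> p4]. Adds p23, p4.
Round 2: (ii) [p4 AND p34 -> p7]. Adds p7.
Round 3: (vi) [p7 -> p38]. Adds p38.
Round 4: (v) [p38 -> p25]. Adds p25.
p25 first appears in round 4.

4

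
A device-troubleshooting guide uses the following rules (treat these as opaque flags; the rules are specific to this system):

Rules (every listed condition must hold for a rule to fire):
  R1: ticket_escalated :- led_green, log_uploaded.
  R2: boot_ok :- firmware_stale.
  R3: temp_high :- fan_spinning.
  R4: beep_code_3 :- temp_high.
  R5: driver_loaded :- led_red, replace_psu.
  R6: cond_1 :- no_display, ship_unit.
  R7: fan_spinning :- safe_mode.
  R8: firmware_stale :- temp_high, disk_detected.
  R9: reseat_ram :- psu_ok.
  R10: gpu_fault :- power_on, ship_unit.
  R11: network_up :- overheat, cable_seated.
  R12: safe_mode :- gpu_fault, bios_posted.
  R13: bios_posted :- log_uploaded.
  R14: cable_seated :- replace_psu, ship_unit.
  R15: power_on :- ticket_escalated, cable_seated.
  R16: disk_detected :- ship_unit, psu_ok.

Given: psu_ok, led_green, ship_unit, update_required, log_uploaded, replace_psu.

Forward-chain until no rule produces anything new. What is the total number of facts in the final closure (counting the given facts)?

19

Round 1 — R1, R9, R13, R14, R16, derive ticket_escalated, reseat_ram, bios_posted, cable_seated, disk_detected.
Round 2 — R15, derive power_on.
Round 3 — R10, derive gpu_fault.
Round 4 — R12, derive safe_mode.
Round 5 — R7, derive fan_spinning.
Round 6 — R3, derive temp_high.
Round 7 — R4, R8, derive beep_code_3, firmware_stale.
Round 8 — R2, derive boot_ok.
Closure: {beep_code_3, bios_posted, boot_ok, cable_seated, disk_detected, fan_spinning, firmware_stale, gpu_fault, led_green, log_uploaded, power_on, psu_ok, replace_psu, reseat_ram, safe_mode, ship_unit, temp_high, ticket_escalated, update_required} — 19 facts.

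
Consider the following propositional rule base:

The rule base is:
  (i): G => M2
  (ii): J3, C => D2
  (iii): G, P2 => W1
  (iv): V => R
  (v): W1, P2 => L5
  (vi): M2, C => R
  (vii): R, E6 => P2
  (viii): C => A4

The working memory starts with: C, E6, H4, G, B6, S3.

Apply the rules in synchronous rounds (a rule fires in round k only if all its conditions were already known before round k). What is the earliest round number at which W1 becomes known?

Round 1 — (i), (viii), derive M2, A4.
Round 2 — (vi), derive R.
Round 3 — (vii), derive P2.
Round 4 — (iii), derive W1.
W1 first appears in round 4.

4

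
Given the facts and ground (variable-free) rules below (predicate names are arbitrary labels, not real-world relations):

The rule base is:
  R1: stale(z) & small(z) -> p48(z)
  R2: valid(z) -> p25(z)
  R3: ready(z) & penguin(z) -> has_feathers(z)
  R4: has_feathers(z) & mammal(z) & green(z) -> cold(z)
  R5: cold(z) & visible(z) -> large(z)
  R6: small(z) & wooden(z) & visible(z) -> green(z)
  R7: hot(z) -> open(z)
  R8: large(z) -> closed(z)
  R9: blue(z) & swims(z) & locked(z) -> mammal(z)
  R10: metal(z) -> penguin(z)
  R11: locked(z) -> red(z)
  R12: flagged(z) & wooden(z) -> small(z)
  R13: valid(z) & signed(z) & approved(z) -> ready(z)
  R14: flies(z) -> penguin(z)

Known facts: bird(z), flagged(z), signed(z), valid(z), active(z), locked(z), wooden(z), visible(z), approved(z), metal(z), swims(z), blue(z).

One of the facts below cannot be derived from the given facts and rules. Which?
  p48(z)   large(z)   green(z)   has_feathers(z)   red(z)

Round 1 — R2, R9, R10, R11, R12, R13, derive p25(z), mammal(z), penguin(z), red(z), small(z), ready(z).
Round 2 — R3, R6, derive has_feathers(z), green(z).
Round 3 — R4, derive cold(z).
Round 4 — R5, derive large(z).
Round 5 — R8, derive closed(z).
Derived: has_feathers(z) (round 2), green(z) (round 2), red(z) (round 1), large(z) (round 4). p48(z) never appears in any round.

p48(z)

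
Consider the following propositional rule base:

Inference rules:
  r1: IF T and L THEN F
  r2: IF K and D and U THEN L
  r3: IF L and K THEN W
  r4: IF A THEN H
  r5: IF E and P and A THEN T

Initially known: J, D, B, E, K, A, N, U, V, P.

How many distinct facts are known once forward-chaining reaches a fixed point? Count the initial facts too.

Round 1: r2 [IF K and D and U THEN L]; r4 [IF A THEN H]; r5 [IF E and P and A THEN T]. Adds L, H, T.
Round 2: r1 [IF T and L THEN F]; r3 [IF L and K THEN W]. Adds F, W.
Closure: {A, B, D, E, F, H, J, K, L, N, P, T, U, V, W} — 15 facts.

15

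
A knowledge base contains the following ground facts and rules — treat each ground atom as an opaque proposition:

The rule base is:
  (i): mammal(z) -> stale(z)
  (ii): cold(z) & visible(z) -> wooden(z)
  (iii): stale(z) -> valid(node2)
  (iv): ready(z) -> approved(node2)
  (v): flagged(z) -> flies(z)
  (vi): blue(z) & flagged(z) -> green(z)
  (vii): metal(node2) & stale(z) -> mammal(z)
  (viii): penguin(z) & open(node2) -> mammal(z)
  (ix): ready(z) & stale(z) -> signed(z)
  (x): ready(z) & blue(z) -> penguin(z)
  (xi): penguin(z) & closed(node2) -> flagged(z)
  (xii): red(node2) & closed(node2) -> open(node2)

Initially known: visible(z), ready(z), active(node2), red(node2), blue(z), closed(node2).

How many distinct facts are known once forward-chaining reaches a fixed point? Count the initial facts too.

Round 1 — (iv), (x), (xii), derive approved(node2), penguin(z), open(node2).
Round 2 — (viii), (xi), derive mammal(z), flagged(z).
Round 3 — (i), (v), (vi), derive stale(z), flies(z), green(z).
Round 4 — (iii), (ix), derive valid(node2), signed(z).
Closure: {active(node2), approved(node2), blue(z), closed(node2), flagged(z), flies(z), green(z), mammal(z), open(node2), penguin(z), ready(z), red(node2), signed(z), stale(z), valid(node2), visible(z)} — 16 facts.

16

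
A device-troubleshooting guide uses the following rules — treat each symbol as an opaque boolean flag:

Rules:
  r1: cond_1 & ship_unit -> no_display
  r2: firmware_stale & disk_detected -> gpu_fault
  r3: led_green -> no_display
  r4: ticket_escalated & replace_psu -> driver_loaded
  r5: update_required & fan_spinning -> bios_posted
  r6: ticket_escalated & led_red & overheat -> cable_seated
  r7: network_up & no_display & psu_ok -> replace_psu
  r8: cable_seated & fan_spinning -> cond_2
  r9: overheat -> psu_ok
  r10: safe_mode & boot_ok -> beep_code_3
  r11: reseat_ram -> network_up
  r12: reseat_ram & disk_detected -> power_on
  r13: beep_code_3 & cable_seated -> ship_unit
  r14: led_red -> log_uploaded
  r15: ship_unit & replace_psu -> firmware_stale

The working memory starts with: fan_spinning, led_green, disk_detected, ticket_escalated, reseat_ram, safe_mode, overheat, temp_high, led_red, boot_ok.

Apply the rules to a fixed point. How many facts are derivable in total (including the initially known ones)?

Round 1: r3 [led_green -> no_display]; r6 [ticket_escalated & led_red & overheat -> cable_seated]; r9 [overheat -> psu_ok]; r10 [safe_mode & boot_ok -> beep_code_3]; r11 [reseat_ram -> network_up]; r12 [reseat_ram & disk_detected -> power_on]; r14 [led_red -> log_uploaded]. Adds no_display, cable_seated, psu_ok, beep_code_3, network_up, power_on, log_uploaded.
Round 2: r7 [network_up & no_display & psu_ok -> replace_psu]; r8 [cable_seated & fan_spinning -> cond_2]; r13 [beep_code_3 & cable_seated -> ship_unit]. Adds replace_psu, cond_2, ship_unit.
Round 3: r4 [ticket_escalated & replace_psu -> driver_loaded]; r15 [ship_unit & replace_psu -> firmware_stale]. Adds driver_loaded, firmware_stale.
Round 4: r2 [firmware_stale & disk_detected -> gpu_fault]. Adds gpu_fault.
Closure: {beep_code_3, boot_ok, cable_seated, cond_2, disk_detected, driver_loaded, fan_spinning, firmware_stale, gpu_fault, led_green, led_red, log_uploaded, network_up, no_display, overheat, power_on, psu_ok, replace_psu, reseat_ram, safe_mode, ship_unit, temp_high, ticket_escalated} — 23 facts.

23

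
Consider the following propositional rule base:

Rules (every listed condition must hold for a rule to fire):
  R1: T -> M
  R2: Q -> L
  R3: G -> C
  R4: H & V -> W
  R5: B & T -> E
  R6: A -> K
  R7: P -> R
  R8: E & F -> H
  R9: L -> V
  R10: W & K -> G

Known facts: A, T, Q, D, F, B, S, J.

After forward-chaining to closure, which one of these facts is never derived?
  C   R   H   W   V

Round 1: R1 [T -> M]; R2 [Q -> L]; R5 [B & T -> E]; R6 [A -> K]. Adds M, L, E, K.
Round 2: R8 [E & F -> H]; R9 [L -> V]. Adds H, V.
Round 3: R4 [H & V -> W]. Adds W.
Round 4: R10 [W & K -> G]. Adds G.
Round 5: R3 [G -> C]. Adds C.
Derived: V (round 2), H (round 2), W (round 3), C (round 5). R never appears in any round.

R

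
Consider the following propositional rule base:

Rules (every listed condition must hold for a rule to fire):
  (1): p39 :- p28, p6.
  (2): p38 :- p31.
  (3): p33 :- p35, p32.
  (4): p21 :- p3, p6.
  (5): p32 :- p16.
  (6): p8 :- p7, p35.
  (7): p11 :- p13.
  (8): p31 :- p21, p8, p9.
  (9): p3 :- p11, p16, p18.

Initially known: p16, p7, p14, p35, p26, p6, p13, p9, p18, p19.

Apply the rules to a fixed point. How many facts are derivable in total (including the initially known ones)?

18

Round 1 fires (5), (6), (7), giving p32, p8, p11.
Round 2 fires (3), (9), giving p33, p3.
Round 3 fires (4), giving p21.
Round 4 fires (8), giving p31.
Round 5 fires (2), giving p38.
Closure: {p11, p13, p14, p16, p18, p19, p21, p26, p3, p31, p32, p33, p35, p38, p6, p7, p8, p9} — 18 facts.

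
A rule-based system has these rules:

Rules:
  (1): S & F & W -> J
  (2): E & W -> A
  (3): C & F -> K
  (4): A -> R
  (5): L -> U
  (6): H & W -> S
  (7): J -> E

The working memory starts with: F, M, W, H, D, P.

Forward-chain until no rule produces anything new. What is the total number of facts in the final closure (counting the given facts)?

Round 1 — (6), derive S.
Round 2 — (1), derive J.
Round 3 — (7), derive E.
Round 4 — (2), derive A.
Round 5 — (4), derive R.
Closure: {A, D, E, F, H, J, M, P, R, S, W} — 11 facts.

11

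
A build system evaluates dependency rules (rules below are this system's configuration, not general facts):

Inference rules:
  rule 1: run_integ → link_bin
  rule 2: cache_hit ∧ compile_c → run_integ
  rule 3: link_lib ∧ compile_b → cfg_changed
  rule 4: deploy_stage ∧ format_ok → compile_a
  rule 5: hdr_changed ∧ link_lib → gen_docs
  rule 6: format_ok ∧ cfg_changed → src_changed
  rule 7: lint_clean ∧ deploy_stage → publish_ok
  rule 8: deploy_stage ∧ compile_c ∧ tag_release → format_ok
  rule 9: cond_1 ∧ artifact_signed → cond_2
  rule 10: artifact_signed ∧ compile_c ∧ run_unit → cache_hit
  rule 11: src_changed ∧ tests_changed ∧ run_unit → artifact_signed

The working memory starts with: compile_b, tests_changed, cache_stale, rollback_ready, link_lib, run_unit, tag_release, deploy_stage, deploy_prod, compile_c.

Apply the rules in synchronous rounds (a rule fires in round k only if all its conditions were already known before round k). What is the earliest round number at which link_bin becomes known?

6

[1] rule 3 [link_lib ∧ compile_b → cfg_changed]; rule 8 [deploy_stage ∧ compile_c ∧ tag_release → format_ok]. ⇒ new: cfg_changed, format_ok.
[2] rule 4 [deploy_stage ∧ format_ok → compile_a]; rule 6 [format_ok ∧ cfg_changed → src_changed]. ⇒ new: compile_a, src_changed.
[3] rule 11 [src_changed ∧ tests_changed ∧ run_unit → artifact_signed]. ⇒ new: artifact_signed.
[4] rule 10 [artifact_signed ∧ compile_c ∧ run_unit → cache_hit]. ⇒ new: cache_hit.
[5] rule 2 [cache_hit ∧ compile_c → run_integ]. ⇒ new: run_integ.
[6] rule 1 [run_integ → link_bin]. ⇒ new: link_bin.
link_bin first appears in round 6.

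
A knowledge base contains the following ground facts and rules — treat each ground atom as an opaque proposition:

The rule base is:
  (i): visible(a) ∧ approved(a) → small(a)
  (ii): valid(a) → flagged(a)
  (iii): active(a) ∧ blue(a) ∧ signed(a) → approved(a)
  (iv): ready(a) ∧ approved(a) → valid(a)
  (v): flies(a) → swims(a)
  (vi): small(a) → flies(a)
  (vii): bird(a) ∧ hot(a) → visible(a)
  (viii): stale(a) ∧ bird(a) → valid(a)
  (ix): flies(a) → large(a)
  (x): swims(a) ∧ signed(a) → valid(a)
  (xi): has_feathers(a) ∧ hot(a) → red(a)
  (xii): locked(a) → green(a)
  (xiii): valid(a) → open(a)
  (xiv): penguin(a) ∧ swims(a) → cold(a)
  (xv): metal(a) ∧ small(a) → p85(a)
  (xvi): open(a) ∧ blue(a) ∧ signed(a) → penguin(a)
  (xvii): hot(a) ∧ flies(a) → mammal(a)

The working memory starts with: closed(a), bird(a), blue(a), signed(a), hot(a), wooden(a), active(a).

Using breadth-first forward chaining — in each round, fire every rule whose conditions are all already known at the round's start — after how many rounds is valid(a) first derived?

5

[1] (iii) [active(a) ∧ blue(a) ∧ signed(a) → approved(a)]; (vii) [bird(a) ∧ hot(a) → visible(a)]. ⇒ new: approved(a), visible(a).
[2] (i) [visible(a) ∧ approved(a) → small(a)]. ⇒ new: small(a).
[3] (vi) [small(a) → flies(a)]. ⇒ new: flies(a).
[4] (v) [flies(a) → swims(a)]; (ix) [flies(a) → large(a)]; (xvii) [hot(a) ∧ flies(a) → mammal(a)]. ⇒ new: swims(a), large(a), mammal(a).
[5] (x) [swims(a) ∧ signed(a) → valid(a)]. ⇒ new: valid(a).
valid(a) first appears in round 5.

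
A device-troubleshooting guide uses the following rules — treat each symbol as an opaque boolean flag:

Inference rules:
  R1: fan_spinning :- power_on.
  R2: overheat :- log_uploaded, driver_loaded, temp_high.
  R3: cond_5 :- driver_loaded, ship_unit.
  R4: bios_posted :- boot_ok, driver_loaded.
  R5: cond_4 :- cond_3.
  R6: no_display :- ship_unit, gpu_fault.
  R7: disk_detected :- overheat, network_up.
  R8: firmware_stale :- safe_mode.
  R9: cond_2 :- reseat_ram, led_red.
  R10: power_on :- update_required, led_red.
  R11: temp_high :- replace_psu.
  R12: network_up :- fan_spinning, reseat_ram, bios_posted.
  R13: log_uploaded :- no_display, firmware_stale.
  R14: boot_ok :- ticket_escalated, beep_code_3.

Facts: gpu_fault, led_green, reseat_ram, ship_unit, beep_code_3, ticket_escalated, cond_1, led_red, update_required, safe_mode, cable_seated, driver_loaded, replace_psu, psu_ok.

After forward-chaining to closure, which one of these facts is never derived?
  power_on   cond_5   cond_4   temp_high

Round 1: R3 [cond_5 :- driver_loaded, ship_unit.]; R6 [no_display :- ship_unit, gpu_fault.]; R8 [firmware_stale :- safe_mode.]; R9 [cond_2 :- reseat_ram, led_red.]; R10 [power_on :- update_required, led_red.]; R11 [temp_high :- replace_psu.]; R14 [boot_ok :- ticket_escalated, beep_code_3.]. New: cond_5, no_display, firmware_stale, cond_2, power_on, temp_high, boot_ok.
Round 2: R1 [fan_spinning :- power_on.]; R4 [bios_posted :- boot_ok, driver_loaded.]; R13 [log_uploaded :- no_display, firmware_stale.]. New: fan_spinning, bios_posted, log_uploaded.
Round 3: R2 [overheat :- log_uploaded, driver_loaded, temp_high.]; R12 [network_up :- fan_spinning, reseat_ram, bios_posted.]. New: overheat, network_up.
Round 4: R7 [disk_detected :- overheat, network_up.]. New: disk_detected.
Derived: temp_high (round 1), cond_5 (round 1), power_on (round 1). cond_4 never appears in any round.

cond_4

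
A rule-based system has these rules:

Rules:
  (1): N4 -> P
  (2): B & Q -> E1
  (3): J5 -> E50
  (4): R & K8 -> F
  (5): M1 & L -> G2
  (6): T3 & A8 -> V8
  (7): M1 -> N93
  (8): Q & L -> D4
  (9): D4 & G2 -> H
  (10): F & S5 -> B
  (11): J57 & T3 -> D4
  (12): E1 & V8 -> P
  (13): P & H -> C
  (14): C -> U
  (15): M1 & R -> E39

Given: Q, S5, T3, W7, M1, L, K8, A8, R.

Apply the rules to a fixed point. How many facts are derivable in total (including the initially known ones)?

21

Round 1: (4) [R & K8 -> F]; (5) [M1 & L -> G2]; (6) [T3 & A8 -> V8]; (7) [M1 -> N93]; (8) [Q & L -> D4]; (15) [M1 & R -> E39]. Adds F, G2, V8, N93, D4, E39.
Round 2: (9) [D4 & G2 -> H]; (10) [F & S5 -> B]. Adds H, B.
Round 3: (2) [B & Q -> E1]. Adds E1.
Round 4: (12) [E1 & V8 -> P]. Adds P.
Round 5: (13) [P & H -> C]. Adds C.
Round 6: (14) [C -> U]. Adds U.
Closure: {A8, B, C, D4, E1, E39, F, G2, H, K8, L, M1, N93, P, Q, R, S5, T3, U, V8, W7} — 21 facts.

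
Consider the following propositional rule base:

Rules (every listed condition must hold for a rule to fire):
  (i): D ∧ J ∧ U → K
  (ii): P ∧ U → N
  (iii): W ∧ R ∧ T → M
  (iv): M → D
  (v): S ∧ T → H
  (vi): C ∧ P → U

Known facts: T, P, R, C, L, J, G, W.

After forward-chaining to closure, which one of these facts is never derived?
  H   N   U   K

H

Round 1: (iii) [W ∧ R ∧ T → M]; (vi) [C ∧ P → U]. Adds M, U.
Round 2: (ii) [P ∧ U → N]; (iv) [M → D]. Adds N, D.
Round 3: (i) [D ∧ J ∧ U → K]. Adds K.
Derived: N (round 2), U (round 1), K (round 3). H never appears in any round.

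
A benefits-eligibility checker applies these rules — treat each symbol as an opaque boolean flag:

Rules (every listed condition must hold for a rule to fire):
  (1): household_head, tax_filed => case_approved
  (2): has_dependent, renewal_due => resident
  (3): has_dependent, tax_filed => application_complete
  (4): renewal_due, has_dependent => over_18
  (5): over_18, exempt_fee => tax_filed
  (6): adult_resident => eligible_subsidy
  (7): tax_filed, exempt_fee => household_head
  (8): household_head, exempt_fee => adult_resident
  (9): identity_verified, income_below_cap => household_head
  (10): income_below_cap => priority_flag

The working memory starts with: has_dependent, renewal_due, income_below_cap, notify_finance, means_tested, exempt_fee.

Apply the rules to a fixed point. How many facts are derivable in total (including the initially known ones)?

[1] (2) [has_dependent, renewal_due => resident]; (4) [renewal_due, has_dependent => over_18]; (10) [income_below_cap => priority_flag]. ⇒ new: resident, over_18, priority_flag.
[2] (5) [over_18, exempt_fee => tax_filed]. ⇒ new: tax_filed.
[3] (3) [has_dependent, tax_filed => application_complete]; (7) [tax_filed, exempt_fee => household_head]. ⇒ new: application_complete, household_head.
[4] (1) [household_head, tax_filed => case_approved]; (8) [household_head, exempt_fee => adult_resident]. ⇒ new: case_approved, adult_resident.
[5] (6) [adult_resident => eligible_subsidy]. ⇒ new: eligible_subsidy.
Closure: {adult_resident, application_complete, case_approved, eligible_subsidy, exempt_fee, has_dependent, household_head, income_below_cap, means_tested, notify_finance, over_18, priority_flag, renewal_due, resident, tax_filed} — 15 facts.

15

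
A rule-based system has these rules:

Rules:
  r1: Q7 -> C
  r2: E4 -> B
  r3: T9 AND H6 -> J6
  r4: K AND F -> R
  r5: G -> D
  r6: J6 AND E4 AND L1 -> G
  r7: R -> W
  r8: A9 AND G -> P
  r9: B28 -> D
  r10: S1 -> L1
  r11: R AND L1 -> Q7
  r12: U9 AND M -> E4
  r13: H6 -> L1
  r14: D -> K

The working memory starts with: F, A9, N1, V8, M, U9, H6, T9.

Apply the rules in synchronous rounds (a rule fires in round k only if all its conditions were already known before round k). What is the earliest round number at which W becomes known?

6

Round 1 fires r3, r12, r13, giving J6, E4, L1.
Round 2 fires r2, r6, giving B, G.
Round 3 fires r5, r8, giving D, P.
Round 4 fires r14, giving K.
Round 5 fires r4, giving R.
Round 6 fires r7, r11, giving W, Q7.
W first appears in round 6.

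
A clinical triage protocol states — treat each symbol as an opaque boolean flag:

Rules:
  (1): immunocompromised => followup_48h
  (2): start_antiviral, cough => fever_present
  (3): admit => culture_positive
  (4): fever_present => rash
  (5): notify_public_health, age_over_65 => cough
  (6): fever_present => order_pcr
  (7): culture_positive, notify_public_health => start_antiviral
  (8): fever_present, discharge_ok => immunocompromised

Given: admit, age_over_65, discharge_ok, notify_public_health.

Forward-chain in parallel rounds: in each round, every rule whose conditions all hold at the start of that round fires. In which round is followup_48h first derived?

[1] (3) [admit => culture_positive]; (5) [notify_public_health, age_over_65 => cough]. ⇒ new: culture_positive, cough.
[2] (7) [culture_positive, notify_public_health => start_antiviral]. ⇒ new: start_antiviral.
[3] (2) [start_antiviral, cough => fever_present]. ⇒ new: fever_present.
[4] (4) [fever_present => rash]; (6) [fever_present => order_pcr]; (8) [fever_present, discharge_ok => immunocompromised]. ⇒ new: rash, order_pcr, immunocompromised.
[5] (1) [immunocompromised => followup_48h]. ⇒ new: followup_48h.
followup_48h first appears in round 5.

5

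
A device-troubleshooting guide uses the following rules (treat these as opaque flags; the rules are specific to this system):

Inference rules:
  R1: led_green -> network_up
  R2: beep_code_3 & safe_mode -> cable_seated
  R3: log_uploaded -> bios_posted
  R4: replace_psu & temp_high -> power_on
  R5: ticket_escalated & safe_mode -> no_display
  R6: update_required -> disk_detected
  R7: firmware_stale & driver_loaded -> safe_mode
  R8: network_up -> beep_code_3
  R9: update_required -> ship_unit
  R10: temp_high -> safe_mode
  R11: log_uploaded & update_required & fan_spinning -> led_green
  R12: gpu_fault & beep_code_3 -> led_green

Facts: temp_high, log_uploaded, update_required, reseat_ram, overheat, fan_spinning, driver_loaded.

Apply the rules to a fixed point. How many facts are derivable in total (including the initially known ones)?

Round 1 fires R3, R6, R9, R10, R11, giving bios_posted, disk_detected, ship_unit, safe_mode, led_green.
Round 2 fires R1, giving network_up.
Round 3 fires R8, giving beep_code_3.
Round 4 fires R2, giving cable_seated.
Closure: {beep_code_3, bios_posted, cable_seated, disk_detected, driver_loaded, fan_spinning, led_green, log_uploaded, network_up, overheat, reseat_ram, safe_mode, ship_unit, temp_high, update_required} — 15 facts.

15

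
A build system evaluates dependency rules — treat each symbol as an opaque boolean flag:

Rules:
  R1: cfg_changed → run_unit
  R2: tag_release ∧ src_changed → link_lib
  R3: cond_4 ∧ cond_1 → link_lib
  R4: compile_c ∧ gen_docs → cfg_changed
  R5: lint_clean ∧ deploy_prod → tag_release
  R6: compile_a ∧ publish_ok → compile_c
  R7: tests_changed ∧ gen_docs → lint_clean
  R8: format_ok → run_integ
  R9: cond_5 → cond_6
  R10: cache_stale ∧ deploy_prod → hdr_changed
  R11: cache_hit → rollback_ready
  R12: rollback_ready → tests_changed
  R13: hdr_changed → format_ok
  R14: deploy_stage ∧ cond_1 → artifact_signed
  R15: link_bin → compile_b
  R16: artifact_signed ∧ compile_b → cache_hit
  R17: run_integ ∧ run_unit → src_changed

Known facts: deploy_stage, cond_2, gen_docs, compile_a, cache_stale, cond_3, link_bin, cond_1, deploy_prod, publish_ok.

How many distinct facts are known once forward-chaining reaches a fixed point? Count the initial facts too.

25

Round 1: R6 [compile_a ∧ publish_ok → compile_c]; R10 [cache_stale ∧ deploy_prod → hdr_changed]; R14 [deploy_stage ∧ cond_1 → artifact_signed]; R15 [link_bin → compile_b]. Adds compile_c, hdr_changed, artifact_signed, compile_b.
Round 2: R4 [compile_c ∧ gen_docs → cfg_changed]; R13 [hdr_changed → format_ok]; R16 [artifact_signed ∧ compile_b → cache_hit]. Adds cfg_changed, format_ok, cache_hit.
Round 3: R1 [cfg_changed → run_unit]; R8 [format_ok → run_integ]; R11 [cache_hit → rollback_ready]. Adds run_unit, run_integ, rollback_ready.
Round 4: R12 [rollback_ready → tests_changed]; R17 [run_integ ∧ run_unit → src_changed]. Adds tests_changed, src_changed.
Round 5: R7 [tests_changed ∧ gen_docs → lint_clean]. Adds lint_clean.
Round 6: R5 [lint_clean ∧ deploy_prod → tag_release]. Adds tag_release.
Round 7: R2 [tag_release ∧ src_changed → link_lib]. Adds link_lib.
Closure: {artifact_signed, cache_hit, cache_stale, cfg_changed, compile_a, compile_b, compile_c, cond_1, cond_2, cond_3, deploy_prod, deploy_stage, format_ok, gen_docs, hdr_changed, link_bin, link_lib, lint_clean, publish_ok, rollback_ready, run_integ, run_unit, src_changed, tag_release, tests_changed} — 25 facts.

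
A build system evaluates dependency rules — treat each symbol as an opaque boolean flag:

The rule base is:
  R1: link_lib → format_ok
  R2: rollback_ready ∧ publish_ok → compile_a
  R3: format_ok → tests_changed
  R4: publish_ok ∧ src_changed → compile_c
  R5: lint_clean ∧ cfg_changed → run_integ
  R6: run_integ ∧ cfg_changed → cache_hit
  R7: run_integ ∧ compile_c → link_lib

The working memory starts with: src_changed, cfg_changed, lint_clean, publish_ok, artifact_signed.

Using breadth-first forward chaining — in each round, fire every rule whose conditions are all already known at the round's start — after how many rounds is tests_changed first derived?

Round 1: R4 [publish_ok ∧ src_changed → compile_c]; R5 [lint_clean ∧ cfg_changed → run_integ]. New: compile_c, run_integ.
Round 2: R6 [run_integ ∧ cfg_changed → cache_hit]; R7 [run_integ ∧ compile_c → link_lib]. New: cache_hit, link_lib.
Round 3: R1 [link_lib → format_ok]. New: format_ok.
Round 4: R3 [format_ok → tests_changed]. New: tests_changed.
tests_changed first appears in round 4.

4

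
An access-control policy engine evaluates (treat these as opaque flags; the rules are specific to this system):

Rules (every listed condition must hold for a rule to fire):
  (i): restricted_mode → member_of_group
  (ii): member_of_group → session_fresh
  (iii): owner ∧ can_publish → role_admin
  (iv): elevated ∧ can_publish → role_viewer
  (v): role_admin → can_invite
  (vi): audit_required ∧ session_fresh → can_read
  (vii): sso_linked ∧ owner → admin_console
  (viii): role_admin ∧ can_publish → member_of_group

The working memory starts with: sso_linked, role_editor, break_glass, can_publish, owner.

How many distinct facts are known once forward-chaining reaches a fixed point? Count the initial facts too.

10

Round 1: (iii) [owner ∧ can_publish → role_admin]; (vii) [sso_linked ∧ owner → admin_console]. New: role_admin, admin_console.
Round 2: (v) [role_admin → can_invite]; (viii) [role_admin ∧ can_publish → member_of_group]. New: can_invite, member_of_group.
Round 3: (ii) [member_of_group → session_fresh]. New: session_fresh.
Closure: {admin_console, break_glass, can_invite, can_publish, member_of_group, owner, role_admin, role_editor, session_fresh, sso_linked} — 10 facts.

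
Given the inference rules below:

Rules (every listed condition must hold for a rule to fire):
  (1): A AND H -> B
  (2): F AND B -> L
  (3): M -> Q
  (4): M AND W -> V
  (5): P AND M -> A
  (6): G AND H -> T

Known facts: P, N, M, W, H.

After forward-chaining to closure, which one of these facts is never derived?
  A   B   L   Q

Round 1 — (3), (4), (5), derive Q, V, A.
Round 2 — (1), derive B.
Derived: A (round 1), Q (round 1), B (round 2). L never appears in any round.

L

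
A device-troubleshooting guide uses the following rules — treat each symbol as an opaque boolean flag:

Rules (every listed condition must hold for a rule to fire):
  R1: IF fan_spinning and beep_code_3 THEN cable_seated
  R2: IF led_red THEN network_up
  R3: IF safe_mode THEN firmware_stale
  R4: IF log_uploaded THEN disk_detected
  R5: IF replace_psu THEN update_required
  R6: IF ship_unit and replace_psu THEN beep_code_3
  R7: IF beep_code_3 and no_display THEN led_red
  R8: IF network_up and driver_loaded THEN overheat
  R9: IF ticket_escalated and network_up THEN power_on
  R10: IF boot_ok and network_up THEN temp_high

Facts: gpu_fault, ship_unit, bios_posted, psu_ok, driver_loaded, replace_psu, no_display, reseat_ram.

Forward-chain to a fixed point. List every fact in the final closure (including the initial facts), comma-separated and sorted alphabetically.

beep_code_3, bios_posted, driver_loaded, gpu_fault, led_red, network_up, no_display, overheat, psu_ok, replace_psu, reseat_ram, ship_unit, update_required

Round 1 fires R5, R6, giving update_required, beep_code_3.
Round 2 fires R7, giving led_red.
Round 3 fires R2, giving network_up.
Round 4 fires R8, giving overheat.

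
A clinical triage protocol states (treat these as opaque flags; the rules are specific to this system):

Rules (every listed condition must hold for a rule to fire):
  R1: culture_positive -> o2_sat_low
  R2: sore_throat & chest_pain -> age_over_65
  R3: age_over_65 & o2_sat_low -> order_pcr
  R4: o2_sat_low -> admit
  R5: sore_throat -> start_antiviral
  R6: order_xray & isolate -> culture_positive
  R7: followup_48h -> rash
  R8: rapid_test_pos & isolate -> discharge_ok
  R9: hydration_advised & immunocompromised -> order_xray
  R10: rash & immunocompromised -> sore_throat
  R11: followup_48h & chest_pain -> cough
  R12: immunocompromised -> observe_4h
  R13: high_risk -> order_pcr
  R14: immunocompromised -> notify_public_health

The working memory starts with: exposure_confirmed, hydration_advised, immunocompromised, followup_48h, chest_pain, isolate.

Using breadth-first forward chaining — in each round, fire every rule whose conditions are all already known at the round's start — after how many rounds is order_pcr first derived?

4

Round 1: R7 [followup_48h -> rash]; R9 [hydration_advised & immunocompromised -> order_xray]; R11 [followup_48h & chest_pain -> cough]; R12 [immunocompromised -> observe_4h]; R14 [immunocompromised -> notify_public_health]. Adds rash, order_xray, cough, observe_4h, notify_public_health.
Round 2: R6 [order_xray & isolate -> culture_positive]; R10 [rash & immunocompromised -> sore_throat]. Adds culture_positive, sore_throat.
Round 3: R1 [culture_positive -> o2_sat_low]; R2 [sore_throat & chest_pain -> age_over_65]; R5 [sore_throat -> start_antiviral]. Adds o2_sat_low, age_over_65, start_antiviral.
Round 4: R3 [age_over_65 & o2_sat_low -> order_pcr]; R4 [o2_sat_low -> admit]. Adds order_pcr, admit.
order_pcr first appears in round 4.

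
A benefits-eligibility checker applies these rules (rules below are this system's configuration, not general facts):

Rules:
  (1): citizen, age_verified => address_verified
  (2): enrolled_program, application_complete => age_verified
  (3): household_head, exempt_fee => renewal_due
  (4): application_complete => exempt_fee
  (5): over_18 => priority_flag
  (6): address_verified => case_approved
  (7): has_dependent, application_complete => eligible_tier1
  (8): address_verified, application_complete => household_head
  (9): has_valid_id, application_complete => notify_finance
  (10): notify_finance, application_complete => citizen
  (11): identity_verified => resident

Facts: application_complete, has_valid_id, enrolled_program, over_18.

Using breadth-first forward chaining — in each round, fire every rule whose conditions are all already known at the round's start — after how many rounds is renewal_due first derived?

5

Round 1 fires (2), (4), (5), (9), giving age_verified, exempt_fee, priority_flag, notify_finance.
Round 2 fires (10), giving citizen.
Round 3 fires (1), giving address_verified.
Round 4 fires (6), (8), giving case_approved, household_head.
Round 5 fires (3), giving renewal_due.
renewal_due first appears in round 5.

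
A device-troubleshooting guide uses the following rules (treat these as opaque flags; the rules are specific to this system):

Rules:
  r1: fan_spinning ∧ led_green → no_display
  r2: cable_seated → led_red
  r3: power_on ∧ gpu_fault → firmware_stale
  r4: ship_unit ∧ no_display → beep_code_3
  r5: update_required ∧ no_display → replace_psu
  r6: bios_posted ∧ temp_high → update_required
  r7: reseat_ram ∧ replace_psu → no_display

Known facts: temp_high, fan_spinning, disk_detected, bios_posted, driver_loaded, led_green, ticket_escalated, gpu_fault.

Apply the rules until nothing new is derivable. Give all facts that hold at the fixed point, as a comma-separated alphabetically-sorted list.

bios_posted, disk_detected, driver_loaded, fan_spinning, gpu_fault, led_green, no_display, replace_psu, temp_high, ticket_escalated, update_required

Round 1 — r1, r6, derive no_display, update_required.
Round 2 — r5, derive replace_psu.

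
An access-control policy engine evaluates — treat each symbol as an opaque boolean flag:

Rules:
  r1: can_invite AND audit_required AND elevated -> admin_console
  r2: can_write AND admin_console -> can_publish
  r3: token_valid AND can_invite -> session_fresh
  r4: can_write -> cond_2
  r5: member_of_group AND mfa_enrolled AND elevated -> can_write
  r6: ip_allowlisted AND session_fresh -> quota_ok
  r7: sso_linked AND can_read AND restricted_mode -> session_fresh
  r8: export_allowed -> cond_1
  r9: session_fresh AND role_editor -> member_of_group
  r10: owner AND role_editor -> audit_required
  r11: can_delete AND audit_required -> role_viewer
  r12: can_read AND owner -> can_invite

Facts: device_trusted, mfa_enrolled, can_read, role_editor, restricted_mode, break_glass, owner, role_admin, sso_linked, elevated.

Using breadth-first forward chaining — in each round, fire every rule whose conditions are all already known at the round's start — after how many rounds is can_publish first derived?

Round 1: r7 [sso_linked AND can_read AND restricted_mode -> session_fresh]; r10 [owner AND role_editor -> audit_required]; r12 [can_read AND owner -> can_invite]. New: session_fresh, audit_required, can_invite.
Round 2: r1 [can_invite AND audit_required AND elevated -> admin_console]; r9 [session_fresh AND role_editor -> member_of_group]. New: admin_console, member_of_group.
Round 3: r5 [member_of_group AND mfa_enrolled AND elevated -> can_write]. New: can_write.
Round 4: r2 [can_write AND admin_console -> can_publish]; r4 [can_write -> cond_2]. New: can_publish, cond_2.
can_publish first appears in round 4.

4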